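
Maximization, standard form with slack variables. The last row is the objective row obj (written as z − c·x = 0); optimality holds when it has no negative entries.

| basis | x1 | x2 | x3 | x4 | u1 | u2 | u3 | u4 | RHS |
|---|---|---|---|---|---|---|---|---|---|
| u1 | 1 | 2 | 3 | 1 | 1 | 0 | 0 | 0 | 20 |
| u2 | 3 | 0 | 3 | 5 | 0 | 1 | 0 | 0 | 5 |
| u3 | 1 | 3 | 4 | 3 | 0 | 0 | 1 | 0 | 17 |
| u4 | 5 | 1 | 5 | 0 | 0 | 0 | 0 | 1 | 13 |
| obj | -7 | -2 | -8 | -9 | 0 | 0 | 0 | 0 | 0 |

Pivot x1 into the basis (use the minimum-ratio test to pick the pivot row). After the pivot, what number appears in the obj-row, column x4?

8/3

Ratio test on column x1 — row 1: 20/1 = 20; row 2: 5/3 = 5/3; row 3: 17/1 = 17; row 4: 13/5 = 13/5. Minimum is 5/3 at row 2 (u2 leaves); pivot element 3.
Divide row 2 by 3; eliminate column x1 from the other rows.
obj-row update in column x4: -9 − (-7)·(5/3) = 8/3.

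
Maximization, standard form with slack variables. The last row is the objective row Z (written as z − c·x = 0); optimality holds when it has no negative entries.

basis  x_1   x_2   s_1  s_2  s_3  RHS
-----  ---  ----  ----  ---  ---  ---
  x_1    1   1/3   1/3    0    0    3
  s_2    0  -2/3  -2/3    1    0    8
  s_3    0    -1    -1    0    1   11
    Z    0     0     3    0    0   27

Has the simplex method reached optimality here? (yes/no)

Every Z-row coefficient is ≥ 0, so the tableau is optimal.

yes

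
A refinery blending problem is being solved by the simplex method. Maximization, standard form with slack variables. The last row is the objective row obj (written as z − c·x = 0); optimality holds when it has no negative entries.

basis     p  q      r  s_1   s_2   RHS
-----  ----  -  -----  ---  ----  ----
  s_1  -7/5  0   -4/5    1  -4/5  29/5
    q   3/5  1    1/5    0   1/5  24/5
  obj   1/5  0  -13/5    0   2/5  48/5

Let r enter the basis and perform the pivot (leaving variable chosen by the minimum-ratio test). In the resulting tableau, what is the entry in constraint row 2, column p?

3

Ratio test on column r — row 1: entry -4/5 ≤ 0; row 2: (24/5)/(1/5) = 24. Minimum is 24 at row 2 (q leaves); pivot element 1/5.
Divide row 2 by 1/5; eliminate column r from the other rows.
In the new row 2, the p entry is the old entry divided by the pivot: (3/5)/(1/5) = 3.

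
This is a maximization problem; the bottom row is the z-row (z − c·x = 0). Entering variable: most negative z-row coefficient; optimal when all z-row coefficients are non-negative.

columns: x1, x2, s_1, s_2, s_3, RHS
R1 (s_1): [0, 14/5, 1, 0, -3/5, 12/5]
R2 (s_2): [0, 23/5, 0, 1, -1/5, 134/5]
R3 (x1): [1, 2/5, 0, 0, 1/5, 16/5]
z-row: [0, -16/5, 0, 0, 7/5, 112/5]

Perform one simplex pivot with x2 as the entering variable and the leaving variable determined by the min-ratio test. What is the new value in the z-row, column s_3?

Ratio test on column x2 — row 1: (12/5)/(14/5) = 6/7; row 2: (134/5)/(23/5) = 134/23; row 3: (16/5)/(2/5) = 8. Minimum is 6/7 at row 1 (s_1 leaves); pivot element 14/5.
Divide row 1 by 14/5; eliminate column x2 from the other rows.
z-row update in column s_3: 7/5 − (-16/5)·(-3/14) = 5/7.

5/7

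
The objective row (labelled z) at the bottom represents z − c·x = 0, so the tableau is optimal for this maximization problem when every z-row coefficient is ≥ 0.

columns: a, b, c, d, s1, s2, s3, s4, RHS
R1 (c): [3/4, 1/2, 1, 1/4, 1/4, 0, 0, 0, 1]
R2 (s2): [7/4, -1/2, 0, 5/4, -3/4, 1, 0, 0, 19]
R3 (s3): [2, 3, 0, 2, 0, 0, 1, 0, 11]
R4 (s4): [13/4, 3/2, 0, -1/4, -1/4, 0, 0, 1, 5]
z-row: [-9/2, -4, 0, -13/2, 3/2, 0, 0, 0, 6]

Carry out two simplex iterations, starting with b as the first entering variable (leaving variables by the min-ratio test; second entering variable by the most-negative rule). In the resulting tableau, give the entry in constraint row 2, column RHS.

Ratio test on column b — row 1: 1/(1/2) = 2; row 2: entry -1/2 ≤ 0; row 3: 11/3 = 11/3; row 4: 5/(3/2) = 10/3. Minimum is 2 at row 1 (c leaves); pivot element 1/2.
Divide row 1 by 1/2; eliminate column b from the other rows.
Second iteration: most negative z-row entry is -9/2 in column d, so d enters.
Ratio test on column d — row 1: 2/(1/2) = 4; row 2: 20/(3/2) = 40/3; row 3: 5/(1/2) = 10; row 4: entry -1 ≤ 0. Minimum is 4 at row 1 (b leaves); pivot element 1/2.
Divide row 1 by 1/2; eliminate column d from the other rows.
After both pivots, the entry at constraint row 2, column RHS is 14.

14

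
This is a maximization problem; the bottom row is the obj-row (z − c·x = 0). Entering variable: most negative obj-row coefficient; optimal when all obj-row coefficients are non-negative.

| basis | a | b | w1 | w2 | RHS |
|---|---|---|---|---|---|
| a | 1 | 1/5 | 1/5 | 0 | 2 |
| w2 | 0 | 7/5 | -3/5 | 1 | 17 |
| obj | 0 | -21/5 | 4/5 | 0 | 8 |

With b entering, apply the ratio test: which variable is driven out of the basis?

Column b entries and ratios — a: 2/(1/5) = 10; w2: 17/(7/5) = 85/7.
Smallest ratio is 10 in the row of a, so a leaves.

a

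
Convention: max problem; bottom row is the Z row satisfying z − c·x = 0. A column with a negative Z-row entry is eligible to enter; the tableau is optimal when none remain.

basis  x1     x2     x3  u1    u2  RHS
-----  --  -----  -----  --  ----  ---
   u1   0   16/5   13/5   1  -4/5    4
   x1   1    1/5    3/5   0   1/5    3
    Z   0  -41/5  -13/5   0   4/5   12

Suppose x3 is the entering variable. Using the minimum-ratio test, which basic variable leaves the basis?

Column x3 entries and ratios — u1: 4/(13/5) = 20/13; x1: 3/(3/5) = 5.
Smallest ratio is 20/13 in the row of u1, so u1 leaves.

u1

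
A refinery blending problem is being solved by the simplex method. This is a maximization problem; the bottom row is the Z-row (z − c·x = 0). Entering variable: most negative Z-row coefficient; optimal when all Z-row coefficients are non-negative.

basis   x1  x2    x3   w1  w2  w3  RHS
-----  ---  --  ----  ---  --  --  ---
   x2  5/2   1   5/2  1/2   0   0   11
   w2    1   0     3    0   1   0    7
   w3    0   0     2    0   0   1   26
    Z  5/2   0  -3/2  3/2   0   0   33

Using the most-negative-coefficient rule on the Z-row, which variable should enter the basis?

Negative Z-row entries: x3: -3/2.
The most negative is -3/2 in column x3, so x3 enters.

x3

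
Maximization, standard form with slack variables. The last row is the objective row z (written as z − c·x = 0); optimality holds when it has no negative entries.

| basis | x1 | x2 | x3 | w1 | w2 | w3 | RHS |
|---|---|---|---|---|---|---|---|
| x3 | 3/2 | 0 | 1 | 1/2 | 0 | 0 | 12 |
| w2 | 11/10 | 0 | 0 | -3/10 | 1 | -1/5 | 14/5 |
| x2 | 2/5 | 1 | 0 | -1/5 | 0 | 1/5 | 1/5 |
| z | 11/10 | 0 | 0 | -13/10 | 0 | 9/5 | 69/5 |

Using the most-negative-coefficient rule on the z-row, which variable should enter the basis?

w1

Negative z-row entries: w1: -13/10.
The most negative is -13/10 in column w1, so w1 enters.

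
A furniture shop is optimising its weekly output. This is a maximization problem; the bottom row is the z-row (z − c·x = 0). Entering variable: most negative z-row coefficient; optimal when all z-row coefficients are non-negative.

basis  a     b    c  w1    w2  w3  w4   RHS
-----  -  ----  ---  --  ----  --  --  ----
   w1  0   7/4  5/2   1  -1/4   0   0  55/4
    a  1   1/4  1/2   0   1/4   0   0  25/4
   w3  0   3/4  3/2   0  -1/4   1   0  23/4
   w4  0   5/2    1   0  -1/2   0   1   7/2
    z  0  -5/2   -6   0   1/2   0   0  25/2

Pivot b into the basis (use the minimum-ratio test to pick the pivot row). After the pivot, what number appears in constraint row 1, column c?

Ratio test on column b — row 1: (55/4)/(7/4) = 55/7; row 2: (25/4)/(1/4) = 25; row 3: (23/4)/(3/4) = 23/3; row 4: (7/2)/(5/2) = 7/5. Minimum is 7/5 at row 4 (w4 leaves); pivot element 5/2.
Divide row 4 by 5/2; eliminate column b from the other rows.
Row 1 update in column c: 5/2 − (7/4)·(2/5) = 9/5.

9/5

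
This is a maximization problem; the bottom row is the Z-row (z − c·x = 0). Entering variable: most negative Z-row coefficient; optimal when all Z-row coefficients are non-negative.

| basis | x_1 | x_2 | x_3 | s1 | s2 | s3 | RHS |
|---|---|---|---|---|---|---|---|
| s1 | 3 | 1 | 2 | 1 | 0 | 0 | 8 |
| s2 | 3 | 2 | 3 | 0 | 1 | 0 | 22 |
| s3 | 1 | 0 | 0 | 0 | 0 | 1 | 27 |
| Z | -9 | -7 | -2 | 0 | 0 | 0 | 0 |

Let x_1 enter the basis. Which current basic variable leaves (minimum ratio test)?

s1

Column x_1 entries and ratios — s1: 8/3 = 8/3; s2: 22/3 = 22/3; s3: 27/1 = 27.
Smallest ratio is 8/3 in the row of s1, so s1 leaves.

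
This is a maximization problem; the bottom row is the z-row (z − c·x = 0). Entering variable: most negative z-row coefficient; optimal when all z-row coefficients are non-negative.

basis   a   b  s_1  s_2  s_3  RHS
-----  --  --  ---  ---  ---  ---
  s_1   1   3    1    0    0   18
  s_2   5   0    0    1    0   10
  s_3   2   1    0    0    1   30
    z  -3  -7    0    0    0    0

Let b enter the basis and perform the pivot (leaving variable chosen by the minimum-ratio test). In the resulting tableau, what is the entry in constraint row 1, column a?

1/3

Ratio test on column b — row 1: 18/3 = 6; row 2: entry 0 ≤ 0; row 3: 30/1 = 30. Minimum is 6 at row 1 (s_1 leaves); pivot element 3.
Divide row 1 by 3; eliminate column b from the other rows.
In the new row 1, the a entry is the old entry divided by the pivot: 1/3 = 1/3.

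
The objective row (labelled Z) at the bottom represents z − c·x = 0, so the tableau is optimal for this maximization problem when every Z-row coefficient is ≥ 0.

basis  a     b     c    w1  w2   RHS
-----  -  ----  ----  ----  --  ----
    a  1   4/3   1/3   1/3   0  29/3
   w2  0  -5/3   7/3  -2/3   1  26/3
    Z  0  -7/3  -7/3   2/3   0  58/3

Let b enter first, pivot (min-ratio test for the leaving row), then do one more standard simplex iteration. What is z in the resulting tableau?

544/11

Ratio test on column b — row 1: (29/3)/(4/3) = 29/4; row 2: entry -5/3 ≤ 0. Minimum is 29/4 at row 1 (a leaves); pivot element 4/3.
Pivot on row 1; the Z-row RHS becomes 58/3 − (-7/3)·(29/4) = 145/4.
Next entering variable (most negative Z-row entry -7/4): c.
Ratio test on column c — row 1: (29/4)/(1/4) = 29; row 2: (83/4)/(11/4) = 83/11. Minimum is 83/11 at row 2 (w2 leaves); pivot element 11/4.
After the second pivot the Z-row RHS is 145/4 − (-7/4)·(83/11) = 544/11.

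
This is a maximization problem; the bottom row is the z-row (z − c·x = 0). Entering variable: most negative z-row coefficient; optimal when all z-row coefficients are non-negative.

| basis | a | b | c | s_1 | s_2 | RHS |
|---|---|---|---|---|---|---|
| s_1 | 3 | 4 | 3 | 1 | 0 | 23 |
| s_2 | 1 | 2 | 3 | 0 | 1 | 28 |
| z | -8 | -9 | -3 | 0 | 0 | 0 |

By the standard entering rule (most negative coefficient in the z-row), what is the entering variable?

b

Negative z-row entries: a: -8, b: -9, c: -3.
The most negative is -9 in column b, so b enters.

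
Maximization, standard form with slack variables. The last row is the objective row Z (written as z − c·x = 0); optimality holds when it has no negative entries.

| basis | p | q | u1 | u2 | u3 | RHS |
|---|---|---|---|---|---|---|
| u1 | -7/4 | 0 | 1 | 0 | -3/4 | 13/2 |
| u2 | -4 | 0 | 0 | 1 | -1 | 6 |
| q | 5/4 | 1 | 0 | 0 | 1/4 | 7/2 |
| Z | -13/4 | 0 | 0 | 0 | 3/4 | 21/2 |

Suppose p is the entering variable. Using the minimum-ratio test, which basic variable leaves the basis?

Column p entries and ratios — u1: -7/4 ≤ 0, skip; u2: -4 ≤ 0, skip; q: (7/2)/(5/4) = 14/5.
Smallest ratio is 14/5 in the row of q, so q leaves.

q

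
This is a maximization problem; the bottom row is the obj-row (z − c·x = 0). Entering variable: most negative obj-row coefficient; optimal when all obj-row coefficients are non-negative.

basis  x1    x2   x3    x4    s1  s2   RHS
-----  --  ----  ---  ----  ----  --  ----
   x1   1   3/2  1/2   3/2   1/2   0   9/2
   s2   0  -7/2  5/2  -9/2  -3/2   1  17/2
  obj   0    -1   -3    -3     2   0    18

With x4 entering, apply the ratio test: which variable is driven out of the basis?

x1

Column x4 entries and ratios — x1: (9/2)/(3/2) = 3; s2: -9/2 ≤ 0, skip.
Smallest ratio is 3 in the row of x1, so x1 leaves.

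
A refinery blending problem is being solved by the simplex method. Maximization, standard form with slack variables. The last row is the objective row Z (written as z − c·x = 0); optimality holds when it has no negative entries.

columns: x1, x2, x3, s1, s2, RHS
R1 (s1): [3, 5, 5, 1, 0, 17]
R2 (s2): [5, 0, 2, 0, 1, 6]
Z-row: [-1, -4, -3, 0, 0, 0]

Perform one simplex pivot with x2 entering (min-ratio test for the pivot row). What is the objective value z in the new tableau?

68/5

Ratio test on column x2 — row 1: 17/5 = 17/5; row 2: entry 0 ≤ 0. Minimum is 17/5 at row 1 (s1 leaves); pivot element 5.
Pivot on row 1; the Z-row RHS becomes 0 − (-4)·(17/5) = 68/5.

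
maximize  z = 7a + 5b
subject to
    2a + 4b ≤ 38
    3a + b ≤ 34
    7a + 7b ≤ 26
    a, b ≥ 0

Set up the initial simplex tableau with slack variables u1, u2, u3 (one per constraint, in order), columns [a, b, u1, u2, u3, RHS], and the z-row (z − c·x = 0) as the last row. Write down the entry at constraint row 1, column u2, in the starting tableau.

Slack u2 belongs to constraint 2; its column is the unit vector e_2, so the entry in row 1 is 0.

0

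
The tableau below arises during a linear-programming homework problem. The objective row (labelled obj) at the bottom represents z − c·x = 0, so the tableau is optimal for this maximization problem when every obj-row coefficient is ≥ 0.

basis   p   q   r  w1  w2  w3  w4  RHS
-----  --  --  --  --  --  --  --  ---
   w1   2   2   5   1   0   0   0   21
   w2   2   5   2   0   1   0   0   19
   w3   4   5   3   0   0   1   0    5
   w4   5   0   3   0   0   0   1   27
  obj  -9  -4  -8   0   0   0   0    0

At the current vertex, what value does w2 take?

19

w2 is basic (row 2); its value is the RHS of that row, 19.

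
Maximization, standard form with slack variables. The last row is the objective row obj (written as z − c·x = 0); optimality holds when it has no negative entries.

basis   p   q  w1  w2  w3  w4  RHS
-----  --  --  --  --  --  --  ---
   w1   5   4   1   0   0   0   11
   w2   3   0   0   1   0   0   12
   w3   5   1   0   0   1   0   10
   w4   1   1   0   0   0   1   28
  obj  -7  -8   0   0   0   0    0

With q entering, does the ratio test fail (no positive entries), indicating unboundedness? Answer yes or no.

no

Column q has positive entries in row(s) 1, 3, 4, so the ratio test bounds it — not unbounded.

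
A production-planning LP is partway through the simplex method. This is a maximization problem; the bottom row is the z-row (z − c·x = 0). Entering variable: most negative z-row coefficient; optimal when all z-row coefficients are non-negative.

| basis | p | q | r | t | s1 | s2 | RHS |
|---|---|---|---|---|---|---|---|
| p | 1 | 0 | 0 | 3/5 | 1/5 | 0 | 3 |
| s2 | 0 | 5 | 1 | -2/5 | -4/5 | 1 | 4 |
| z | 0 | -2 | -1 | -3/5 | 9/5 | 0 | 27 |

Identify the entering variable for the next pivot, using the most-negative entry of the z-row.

q

Negative z-row entries: q: -2, r: -1, t: -3/5.
The most negative is -2 in column q, so q enters.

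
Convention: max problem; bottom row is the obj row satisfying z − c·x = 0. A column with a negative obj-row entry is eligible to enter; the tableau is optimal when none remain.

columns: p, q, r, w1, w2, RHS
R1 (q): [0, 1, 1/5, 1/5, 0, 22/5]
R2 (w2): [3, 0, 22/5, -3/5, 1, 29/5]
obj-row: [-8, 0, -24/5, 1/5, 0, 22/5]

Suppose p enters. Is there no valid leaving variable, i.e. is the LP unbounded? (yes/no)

no

Column p has positive entries in row(s) 2, so the ratio test bounds it — not unbounded.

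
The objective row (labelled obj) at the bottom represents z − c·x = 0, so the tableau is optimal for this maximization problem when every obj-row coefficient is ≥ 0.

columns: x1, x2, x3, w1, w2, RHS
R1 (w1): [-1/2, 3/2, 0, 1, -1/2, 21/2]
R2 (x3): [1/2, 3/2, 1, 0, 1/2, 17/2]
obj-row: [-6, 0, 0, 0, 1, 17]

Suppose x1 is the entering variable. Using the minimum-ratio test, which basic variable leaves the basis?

Column x1 entries and ratios — w1: -1/2 ≤ 0, skip; x3: (17/2)/(1/2) = 17.
Smallest ratio is 17 in the row of x3, so x3 leaves.

x3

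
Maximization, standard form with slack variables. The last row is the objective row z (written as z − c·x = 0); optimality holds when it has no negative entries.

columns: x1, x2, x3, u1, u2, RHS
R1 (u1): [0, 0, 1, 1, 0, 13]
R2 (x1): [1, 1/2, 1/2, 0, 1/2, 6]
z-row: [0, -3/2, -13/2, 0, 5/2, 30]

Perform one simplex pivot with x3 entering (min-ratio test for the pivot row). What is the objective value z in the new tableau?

108

Ratio test on column x3 — row 1: 13/1 = 13; row 2: 6/(1/2) = 12. Minimum is 12 at row 2 (x1 leaves); pivot element 1/2.
Pivot on row 2; the z-row RHS becomes 30 − (-13/2)·12 = 108.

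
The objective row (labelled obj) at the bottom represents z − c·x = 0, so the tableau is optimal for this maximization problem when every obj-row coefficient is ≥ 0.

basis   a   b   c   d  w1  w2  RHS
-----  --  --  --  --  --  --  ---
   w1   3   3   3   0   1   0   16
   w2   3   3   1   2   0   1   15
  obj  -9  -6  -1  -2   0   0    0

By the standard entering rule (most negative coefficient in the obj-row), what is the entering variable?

a

Negative obj-row entries: a: -9, b: -6, c: -1, d: -2.
The most negative is -9 in column a, so a enters.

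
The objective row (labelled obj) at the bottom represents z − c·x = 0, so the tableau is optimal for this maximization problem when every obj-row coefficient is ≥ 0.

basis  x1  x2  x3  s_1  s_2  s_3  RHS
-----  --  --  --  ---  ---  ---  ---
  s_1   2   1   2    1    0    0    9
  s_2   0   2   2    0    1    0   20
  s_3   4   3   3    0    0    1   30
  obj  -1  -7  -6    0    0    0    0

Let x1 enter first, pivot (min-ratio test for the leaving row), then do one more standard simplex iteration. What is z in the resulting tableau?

Ratio test on column x1 — row 1: 9/2 = 9/2; row 2: entry 0 ≤ 0; row 3: 30/4 = 15/2. Minimum is 9/2 at row 1 (s_1 leaves); pivot element 2.
Pivot on row 1; the obj-row RHS becomes 0 − (-1)·(9/2) = 9/2.
Next entering variable (most negative obj-row entry -13/2): x2.
Ratio test on column x2 — row 1: (9/2)/(1/2) = 9; row 2: 20/2 = 10; row 3: 12/1 = 12. Minimum is 9 at row 1 (x1 leaves); pivot element 1/2.
After the second pivot the obj-row RHS is 9/2 − (-13/2)·9 = 63.

63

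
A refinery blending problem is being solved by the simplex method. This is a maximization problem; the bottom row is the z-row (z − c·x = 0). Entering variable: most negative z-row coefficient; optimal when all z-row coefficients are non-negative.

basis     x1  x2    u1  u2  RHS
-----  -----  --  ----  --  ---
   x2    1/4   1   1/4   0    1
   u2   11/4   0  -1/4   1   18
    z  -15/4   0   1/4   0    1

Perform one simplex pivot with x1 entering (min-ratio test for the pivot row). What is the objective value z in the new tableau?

Ratio test on column x1 — row 1: 1/(1/4) = 4; row 2: 18/(11/4) = 72/11. Minimum is 4 at row 1 (x2 leaves); pivot element 1/4.
Pivot on row 1; the z-row RHS becomes 1 − (-15/4)·4 = 16.

16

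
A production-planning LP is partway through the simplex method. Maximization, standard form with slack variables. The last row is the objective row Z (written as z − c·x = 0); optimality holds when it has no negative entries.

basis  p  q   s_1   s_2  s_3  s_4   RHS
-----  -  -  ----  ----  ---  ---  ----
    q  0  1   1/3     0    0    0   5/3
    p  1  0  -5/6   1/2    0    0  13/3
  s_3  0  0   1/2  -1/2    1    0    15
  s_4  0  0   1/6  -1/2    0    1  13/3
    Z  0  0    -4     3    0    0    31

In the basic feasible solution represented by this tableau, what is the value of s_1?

s_1 is not in the basis, so in the current basic feasible solution s_1 = 0.

0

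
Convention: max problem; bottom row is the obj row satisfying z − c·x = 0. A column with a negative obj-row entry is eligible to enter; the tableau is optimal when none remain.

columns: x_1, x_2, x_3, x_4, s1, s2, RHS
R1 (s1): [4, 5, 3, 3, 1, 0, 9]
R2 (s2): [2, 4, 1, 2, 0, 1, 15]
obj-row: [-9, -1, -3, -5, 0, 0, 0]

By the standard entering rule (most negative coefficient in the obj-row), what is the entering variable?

Negative obj-row entries: x_1: -9, x_2: -1, x_3: -3, x_4: -5.
The most negative is -9 in column x_1, so x_1 enters.

x_1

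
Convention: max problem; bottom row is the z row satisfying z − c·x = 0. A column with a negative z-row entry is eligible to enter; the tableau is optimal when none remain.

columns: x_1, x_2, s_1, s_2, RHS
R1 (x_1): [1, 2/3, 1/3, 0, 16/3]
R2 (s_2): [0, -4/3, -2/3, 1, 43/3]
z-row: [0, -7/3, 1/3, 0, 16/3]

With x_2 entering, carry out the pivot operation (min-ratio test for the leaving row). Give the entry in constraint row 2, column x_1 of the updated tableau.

Ratio test on column x_2 — row 1: (16/3)/(2/3) = 8; row 2: entry -4/3 ≤ 0. Minimum is 8 at row 1 (x_1 leaves); pivot element 2/3.
Divide row 1 by 2/3; eliminate column x_2 from the other rows.
Row 2 update in column x_1: 0 − (-4/3)·(3/2) = 2.

2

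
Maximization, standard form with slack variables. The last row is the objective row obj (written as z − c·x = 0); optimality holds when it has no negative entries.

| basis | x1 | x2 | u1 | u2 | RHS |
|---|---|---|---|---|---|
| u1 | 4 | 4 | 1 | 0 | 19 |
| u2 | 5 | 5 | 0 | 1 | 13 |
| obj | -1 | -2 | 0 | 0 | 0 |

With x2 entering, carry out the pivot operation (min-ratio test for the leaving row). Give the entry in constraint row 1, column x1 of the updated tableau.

0

Ratio test on column x2 — row 1: 19/4 = 19/4; row 2: 13/5 = 13/5. Minimum is 13/5 at row 2 (u2 leaves); pivot element 5.
Divide row 2 by 5; eliminate column x2 from the other rows.
Row 1 update in column x1: 4 − 4·1 = 0.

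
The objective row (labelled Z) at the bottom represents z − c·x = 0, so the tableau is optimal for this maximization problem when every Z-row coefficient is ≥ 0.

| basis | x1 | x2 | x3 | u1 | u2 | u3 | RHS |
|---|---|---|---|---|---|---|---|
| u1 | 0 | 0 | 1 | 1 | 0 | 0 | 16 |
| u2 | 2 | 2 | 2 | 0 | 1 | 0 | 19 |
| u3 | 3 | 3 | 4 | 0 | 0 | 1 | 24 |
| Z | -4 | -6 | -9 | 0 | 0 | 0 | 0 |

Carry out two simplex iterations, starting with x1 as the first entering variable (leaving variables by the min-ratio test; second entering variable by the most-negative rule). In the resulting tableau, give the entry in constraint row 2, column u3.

-1/2

Ratio test on column x1 — row 1: entry 0 ≤ 0; row 2: 19/2 = 19/2; row 3: 24/3 = 8. Minimum is 8 at row 3 (u3 leaves); pivot element 3.
Divide row 3 by 3; eliminate column x1 from the other rows.
Second iteration: most negative Z-row entry is -11/3 in column x3, so x3 enters.
Ratio test on column x3 — row 1: 16/1 = 16; row 2: entry -2/3 ≤ 0; row 3: 8/(4/3) = 6. Minimum is 6 at row 3 (x1 leaves); pivot element 4/3.
Divide row 3 by 4/3; eliminate column x3 from the other rows.
After both pivots, the entry at constraint row 2, column u3 is -1/2.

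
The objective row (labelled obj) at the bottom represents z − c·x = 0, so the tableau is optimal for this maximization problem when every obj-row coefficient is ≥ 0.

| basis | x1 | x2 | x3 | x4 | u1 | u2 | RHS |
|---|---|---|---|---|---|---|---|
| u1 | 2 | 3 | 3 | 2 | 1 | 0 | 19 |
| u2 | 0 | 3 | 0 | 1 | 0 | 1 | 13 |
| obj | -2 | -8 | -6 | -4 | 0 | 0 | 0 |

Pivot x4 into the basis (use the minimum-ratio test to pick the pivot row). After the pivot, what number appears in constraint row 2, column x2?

3/2

Ratio test on column x4 — row 1: 19/2 = 19/2; row 2: 13/1 = 13. Minimum is 19/2 at row 1 (u1 leaves); pivot element 2.
Divide row 1 by 2; eliminate column x4 from the other rows.
Row 2 update in column x2: 3 − 1·(3/2) = 3/2.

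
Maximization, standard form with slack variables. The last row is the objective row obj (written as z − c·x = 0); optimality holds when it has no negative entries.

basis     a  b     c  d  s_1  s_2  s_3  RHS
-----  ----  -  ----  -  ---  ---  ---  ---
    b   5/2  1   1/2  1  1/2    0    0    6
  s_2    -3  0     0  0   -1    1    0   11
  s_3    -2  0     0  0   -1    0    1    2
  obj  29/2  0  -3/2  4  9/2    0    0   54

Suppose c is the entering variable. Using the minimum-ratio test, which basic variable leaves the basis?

Column c entries and ratios — b: 6/(1/2) = 12; s_2: 0 ≤ 0, skip; s_3: 0 ≤ 0, skip.
Smallest ratio is 12 in the row of b, so b leaves.

b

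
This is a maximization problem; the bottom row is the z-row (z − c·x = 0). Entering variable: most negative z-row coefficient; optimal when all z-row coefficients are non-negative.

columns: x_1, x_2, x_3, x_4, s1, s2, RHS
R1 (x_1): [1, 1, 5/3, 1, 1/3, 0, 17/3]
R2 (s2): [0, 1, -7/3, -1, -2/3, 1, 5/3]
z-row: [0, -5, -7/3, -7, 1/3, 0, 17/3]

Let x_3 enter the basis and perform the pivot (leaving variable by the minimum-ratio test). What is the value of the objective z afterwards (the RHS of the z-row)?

Ratio test on column x_3 — row 1: (17/3)/(5/3) = 17/5; row 2: entry -7/3 ≤ 0. Minimum is 17/5 at row 1 (x_1 leaves); pivot element 5/3.
Pivot on row 1; the z-row RHS becomes 17/3 − (-7/3)·(17/5) = 68/5.

68/5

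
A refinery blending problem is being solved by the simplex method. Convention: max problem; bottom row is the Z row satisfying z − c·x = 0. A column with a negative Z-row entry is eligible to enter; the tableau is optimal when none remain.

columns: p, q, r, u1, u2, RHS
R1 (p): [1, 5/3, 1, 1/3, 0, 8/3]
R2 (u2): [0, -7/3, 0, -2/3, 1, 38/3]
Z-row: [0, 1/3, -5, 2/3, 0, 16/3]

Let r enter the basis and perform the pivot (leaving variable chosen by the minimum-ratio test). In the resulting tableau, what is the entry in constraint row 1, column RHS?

8/3

Ratio test on column r — row 1: (8/3)/1 = 8/3; row 2: entry 0 ≤ 0. Minimum is 8/3 at row 1 (p leaves); pivot element 1.
Divide row 1 by 1; eliminate column r from the other rows.
In the new row 1, the RHS entry is the old entry divided by the pivot: (8/3)/1 = 8/3.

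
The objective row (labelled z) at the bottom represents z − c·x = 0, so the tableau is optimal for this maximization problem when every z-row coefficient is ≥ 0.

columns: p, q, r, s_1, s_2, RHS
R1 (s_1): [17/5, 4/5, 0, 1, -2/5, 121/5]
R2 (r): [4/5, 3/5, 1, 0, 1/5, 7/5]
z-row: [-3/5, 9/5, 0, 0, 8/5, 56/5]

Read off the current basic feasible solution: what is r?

r is basic (row 2); its value is the RHS of that row, 7/5.

7/5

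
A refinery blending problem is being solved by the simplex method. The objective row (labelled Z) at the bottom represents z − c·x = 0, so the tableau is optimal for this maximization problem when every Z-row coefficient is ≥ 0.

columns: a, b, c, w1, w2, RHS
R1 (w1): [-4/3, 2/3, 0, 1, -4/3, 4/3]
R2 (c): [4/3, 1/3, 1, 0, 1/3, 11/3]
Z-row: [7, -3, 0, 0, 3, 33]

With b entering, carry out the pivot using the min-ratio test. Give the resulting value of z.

Ratio test on column b — row 1: (4/3)/(2/3) = 2; row 2: (11/3)/(1/3) = 11. Minimum is 2 at row 1 (w1 leaves); pivot element 2/3.
Pivot on row 1; the Z-row RHS becomes 33 − (-3)·2 = 39.

39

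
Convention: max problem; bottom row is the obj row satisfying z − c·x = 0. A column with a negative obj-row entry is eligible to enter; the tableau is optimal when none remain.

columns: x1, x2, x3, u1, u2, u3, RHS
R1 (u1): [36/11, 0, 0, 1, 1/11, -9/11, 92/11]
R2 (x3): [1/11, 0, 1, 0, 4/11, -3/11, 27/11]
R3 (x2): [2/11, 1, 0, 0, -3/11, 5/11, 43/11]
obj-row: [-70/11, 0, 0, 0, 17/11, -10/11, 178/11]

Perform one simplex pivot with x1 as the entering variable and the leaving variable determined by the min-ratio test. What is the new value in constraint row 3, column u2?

Ratio test on column x1 — row 1: (92/11)/(36/11) = 23/9; row 2: (27/11)/(1/11) = 27; row 3: (43/11)/(2/11) = 43/2. Minimum is 23/9 at row 1 (u1 leaves); pivot element 36/11.
Divide row 1 by 36/11; eliminate column x1 from the other rows.
Row 3 update in column u2: -3/11 − (2/11)·(1/36) = -5/18.

-5/18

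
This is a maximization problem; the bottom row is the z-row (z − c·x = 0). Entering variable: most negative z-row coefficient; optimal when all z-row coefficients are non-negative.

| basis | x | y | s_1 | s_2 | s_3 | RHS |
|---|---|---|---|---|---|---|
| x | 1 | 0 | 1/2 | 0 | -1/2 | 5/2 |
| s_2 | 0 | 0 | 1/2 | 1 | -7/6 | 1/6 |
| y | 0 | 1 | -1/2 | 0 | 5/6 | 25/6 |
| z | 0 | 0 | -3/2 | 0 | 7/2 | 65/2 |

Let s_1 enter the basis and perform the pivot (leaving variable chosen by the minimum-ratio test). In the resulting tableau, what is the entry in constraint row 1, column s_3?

2/3

Ratio test on column s_1 — row 1: (5/2)/(1/2) = 5; row 2: (1/6)/(1/2) = 1/3; row 3: entry -1/2 ≤ 0. Minimum is 1/3 at row 2 (s_2 leaves); pivot element 1/2.
Divide row 2 by 1/2; eliminate column s_1 from the other rows.
Row 1 update in column s_3: -1/2 − (1/2)·(-7/3) = 2/3.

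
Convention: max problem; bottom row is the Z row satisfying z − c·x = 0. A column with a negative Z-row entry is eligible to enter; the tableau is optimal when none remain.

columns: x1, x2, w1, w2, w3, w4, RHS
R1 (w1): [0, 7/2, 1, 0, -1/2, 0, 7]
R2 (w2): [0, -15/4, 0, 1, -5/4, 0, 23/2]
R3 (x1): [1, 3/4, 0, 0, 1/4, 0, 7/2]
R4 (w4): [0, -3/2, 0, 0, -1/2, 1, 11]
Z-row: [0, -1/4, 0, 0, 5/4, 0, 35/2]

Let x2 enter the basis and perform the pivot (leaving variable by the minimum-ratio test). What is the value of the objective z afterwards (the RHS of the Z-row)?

18

Ratio test on column x2 — row 1: 7/(7/2) = 2; row 2: entry -15/4 ≤ 0; row 3: (7/2)/(3/4) = 14/3; row 4: entry -3/2 ≤ 0. Minimum is 2 at row 1 (w1 leaves); pivot element 7/2.
Pivot on row 1; the Z-row RHS becomes 35/2 − (-1/4)·2 = 18.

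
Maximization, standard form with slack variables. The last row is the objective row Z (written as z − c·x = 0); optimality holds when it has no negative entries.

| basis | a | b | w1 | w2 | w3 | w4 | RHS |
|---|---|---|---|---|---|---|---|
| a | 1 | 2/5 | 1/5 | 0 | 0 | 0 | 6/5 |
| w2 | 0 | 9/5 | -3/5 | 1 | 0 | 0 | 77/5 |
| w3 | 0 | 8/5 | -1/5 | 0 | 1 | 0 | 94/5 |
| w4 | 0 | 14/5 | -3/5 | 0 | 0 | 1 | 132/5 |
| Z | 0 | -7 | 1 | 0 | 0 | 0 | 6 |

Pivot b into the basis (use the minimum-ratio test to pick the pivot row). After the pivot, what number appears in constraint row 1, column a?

Ratio test on column b — row 1: (6/5)/(2/5) = 3; row 2: (77/5)/(9/5) = 77/9; row 3: (94/5)/(8/5) = 47/4; row 4: (132/5)/(14/5) = 66/7. Minimum is 3 at row 1 (a leaves); pivot element 2/5.
Divide row 1 by 2/5; eliminate column b from the other rows.
In the new row 1, the a entry is the old entry divided by the pivot: 1/(2/5) = 5/2.

5/2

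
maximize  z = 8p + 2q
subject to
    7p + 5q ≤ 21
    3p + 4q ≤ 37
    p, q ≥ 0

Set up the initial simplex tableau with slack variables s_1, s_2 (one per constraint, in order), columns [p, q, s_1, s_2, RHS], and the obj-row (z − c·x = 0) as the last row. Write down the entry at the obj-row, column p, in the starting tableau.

The obj-row carries the negated objective coefficients: the p entry is -8.

-8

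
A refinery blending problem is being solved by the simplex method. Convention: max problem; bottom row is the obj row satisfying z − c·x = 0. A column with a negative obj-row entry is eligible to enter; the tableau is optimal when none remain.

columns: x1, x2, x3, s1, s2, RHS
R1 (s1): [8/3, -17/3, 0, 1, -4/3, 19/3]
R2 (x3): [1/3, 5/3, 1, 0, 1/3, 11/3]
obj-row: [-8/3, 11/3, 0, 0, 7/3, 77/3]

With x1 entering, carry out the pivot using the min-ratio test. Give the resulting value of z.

Ratio test on column x1 — row 1: (19/3)/(8/3) = 19/8; row 2: (11/3)/(1/3) = 11. Minimum is 19/8 at row 1 (s1 leaves); pivot element 8/3.
Pivot on row 1; the obj-row RHS becomes 77/3 − (-8/3)·(19/8) = 32.

32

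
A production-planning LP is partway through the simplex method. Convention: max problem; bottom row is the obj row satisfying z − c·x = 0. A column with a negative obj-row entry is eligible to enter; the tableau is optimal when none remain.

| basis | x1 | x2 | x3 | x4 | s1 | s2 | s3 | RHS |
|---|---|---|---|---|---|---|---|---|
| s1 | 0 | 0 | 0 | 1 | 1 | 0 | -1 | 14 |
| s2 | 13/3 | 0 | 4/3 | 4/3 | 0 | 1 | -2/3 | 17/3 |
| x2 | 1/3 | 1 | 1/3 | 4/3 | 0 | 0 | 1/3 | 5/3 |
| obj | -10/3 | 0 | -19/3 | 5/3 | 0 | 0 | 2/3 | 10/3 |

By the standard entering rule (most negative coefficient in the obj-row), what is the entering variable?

x3

Negative obj-row entries: x1: -10/3, x3: -19/3.
The most negative is -19/3 in column x3, so x3 enters.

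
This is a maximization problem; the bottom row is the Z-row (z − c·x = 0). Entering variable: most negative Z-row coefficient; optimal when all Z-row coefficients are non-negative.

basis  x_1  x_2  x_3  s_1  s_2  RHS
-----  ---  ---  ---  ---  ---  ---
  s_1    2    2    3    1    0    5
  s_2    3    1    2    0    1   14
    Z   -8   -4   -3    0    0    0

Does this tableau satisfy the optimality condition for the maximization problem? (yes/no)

The Z-row has a negative entry -8 in column x_1, so it is not optimal.

no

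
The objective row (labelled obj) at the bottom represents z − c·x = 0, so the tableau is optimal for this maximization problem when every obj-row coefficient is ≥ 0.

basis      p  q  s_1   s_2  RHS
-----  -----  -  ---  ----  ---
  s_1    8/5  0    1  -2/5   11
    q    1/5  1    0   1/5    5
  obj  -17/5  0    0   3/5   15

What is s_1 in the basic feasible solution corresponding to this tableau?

11

s_1 is basic (row 1); its value is the RHS of that row, 11.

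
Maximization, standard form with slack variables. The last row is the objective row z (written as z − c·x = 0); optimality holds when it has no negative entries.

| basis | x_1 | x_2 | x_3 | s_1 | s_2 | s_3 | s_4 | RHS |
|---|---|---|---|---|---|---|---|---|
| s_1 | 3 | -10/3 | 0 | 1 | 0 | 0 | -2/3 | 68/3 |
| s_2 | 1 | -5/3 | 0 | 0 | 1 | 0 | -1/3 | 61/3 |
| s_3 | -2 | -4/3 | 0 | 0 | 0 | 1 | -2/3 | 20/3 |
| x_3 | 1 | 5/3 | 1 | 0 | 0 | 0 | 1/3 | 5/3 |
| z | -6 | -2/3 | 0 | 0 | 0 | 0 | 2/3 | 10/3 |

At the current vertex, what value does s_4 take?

s_4 is not in the basis, so in the current basic feasible solution s_4 = 0.

0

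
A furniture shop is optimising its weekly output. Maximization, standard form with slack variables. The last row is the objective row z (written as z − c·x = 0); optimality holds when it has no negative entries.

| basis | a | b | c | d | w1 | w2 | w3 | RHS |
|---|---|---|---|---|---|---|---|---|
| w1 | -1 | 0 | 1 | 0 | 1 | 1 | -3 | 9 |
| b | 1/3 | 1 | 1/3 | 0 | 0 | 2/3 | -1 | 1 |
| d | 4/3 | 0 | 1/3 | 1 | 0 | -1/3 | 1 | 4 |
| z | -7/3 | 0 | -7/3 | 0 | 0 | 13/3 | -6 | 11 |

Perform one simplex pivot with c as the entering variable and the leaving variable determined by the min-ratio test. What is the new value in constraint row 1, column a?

Ratio test on column c — row 1: 9/1 = 9; row 2: 1/(1/3) = 3; row 3: 4/(1/3) = 12. Minimum is 3 at row 2 (b leaves); pivot element 1/3.
Divide row 2 by 1/3; eliminate column c from the other rows.
Row 1 update in column a: -1 − 1·1 = -2.

-2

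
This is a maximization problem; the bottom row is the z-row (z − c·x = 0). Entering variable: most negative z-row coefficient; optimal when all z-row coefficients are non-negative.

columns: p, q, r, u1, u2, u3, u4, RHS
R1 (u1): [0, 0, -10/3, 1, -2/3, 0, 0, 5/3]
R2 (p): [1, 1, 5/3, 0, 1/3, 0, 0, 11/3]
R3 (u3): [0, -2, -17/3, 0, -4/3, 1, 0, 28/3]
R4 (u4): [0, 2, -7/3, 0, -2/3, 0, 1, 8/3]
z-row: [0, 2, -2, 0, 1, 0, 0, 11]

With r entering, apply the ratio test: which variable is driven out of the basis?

p

Column r entries and ratios — u1: -10/3 ≤ 0, skip; p: (11/3)/(5/3) = 11/5; u3: -17/3 ≤ 0, skip; u4: -7/3 ≤ 0, skip.
Smallest ratio is 11/5 in the row of p, so p leaves.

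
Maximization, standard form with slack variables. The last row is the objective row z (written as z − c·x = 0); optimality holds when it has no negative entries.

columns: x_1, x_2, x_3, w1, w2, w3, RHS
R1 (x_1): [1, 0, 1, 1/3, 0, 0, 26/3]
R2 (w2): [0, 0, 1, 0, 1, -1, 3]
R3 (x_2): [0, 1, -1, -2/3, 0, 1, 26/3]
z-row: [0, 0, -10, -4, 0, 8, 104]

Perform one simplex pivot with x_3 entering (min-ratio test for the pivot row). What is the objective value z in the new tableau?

134

Ratio test on column x_3 — row 1: (26/3)/1 = 26/3; row 2: 3/1 = 3; row 3: entry -1 ≤ 0. Minimum is 3 at row 2 (w2 leaves); pivot element 1.
Pivot on row 2; the z-row RHS becomes 104 − (-10)·3 = 134.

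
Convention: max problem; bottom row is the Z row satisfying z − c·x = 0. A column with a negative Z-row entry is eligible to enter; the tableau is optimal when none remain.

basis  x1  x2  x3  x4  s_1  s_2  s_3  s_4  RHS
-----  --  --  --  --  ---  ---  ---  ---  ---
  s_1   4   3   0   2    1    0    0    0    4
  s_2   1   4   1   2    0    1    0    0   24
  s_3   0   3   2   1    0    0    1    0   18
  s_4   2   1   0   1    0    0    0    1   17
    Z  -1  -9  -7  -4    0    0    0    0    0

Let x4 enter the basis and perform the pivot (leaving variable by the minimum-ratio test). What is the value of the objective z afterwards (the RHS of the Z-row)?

Ratio test on column x4 — row 1: 4/2 = 2; row 2: 24/2 = 12; row 3: 18/1 = 18; row 4: 17/1 = 17. Minimum is 2 at row 1 (s_1 leaves); pivot element 2.
Pivot on row 1; the Z-row RHS becomes 0 − (-4)·2 = 8.

8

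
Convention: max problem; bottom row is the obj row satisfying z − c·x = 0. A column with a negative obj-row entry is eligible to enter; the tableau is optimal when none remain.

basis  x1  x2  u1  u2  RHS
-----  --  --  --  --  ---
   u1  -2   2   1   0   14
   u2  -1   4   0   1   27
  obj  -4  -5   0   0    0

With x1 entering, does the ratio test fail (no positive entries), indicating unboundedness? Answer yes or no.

Every constraint-row entry in column x1 is ≤ 0, so increasing x1 is unbounded.

yes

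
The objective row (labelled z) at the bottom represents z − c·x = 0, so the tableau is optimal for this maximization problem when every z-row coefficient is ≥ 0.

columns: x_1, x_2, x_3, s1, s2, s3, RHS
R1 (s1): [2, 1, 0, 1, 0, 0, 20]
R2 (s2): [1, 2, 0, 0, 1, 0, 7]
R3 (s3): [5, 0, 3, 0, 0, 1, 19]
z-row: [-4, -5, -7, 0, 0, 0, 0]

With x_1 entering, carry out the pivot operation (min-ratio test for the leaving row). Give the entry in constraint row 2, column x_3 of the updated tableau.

Ratio test on column x_1 — row 1: 20/2 = 10; row 2: 7/1 = 7; row 3: 19/5 = 19/5. Minimum is 19/5 at row 3 (s3 leaves); pivot element 5.
Divide row 3 by 5; eliminate column x_1 from the other rows.
Row 2 update in column x_3: 0 − 1·(3/5) = -3/5.

-3/5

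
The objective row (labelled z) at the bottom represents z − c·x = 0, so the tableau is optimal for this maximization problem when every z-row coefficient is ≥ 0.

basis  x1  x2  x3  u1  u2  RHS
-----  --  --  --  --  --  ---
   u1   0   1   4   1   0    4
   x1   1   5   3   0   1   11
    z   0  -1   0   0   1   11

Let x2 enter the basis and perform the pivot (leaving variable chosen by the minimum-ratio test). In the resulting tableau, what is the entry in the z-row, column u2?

Ratio test on column x2 — row 1: 4/1 = 4; row 2: 11/5 = 11/5. Minimum is 11/5 at row 2 (x1 leaves); pivot element 5.
Divide row 2 by 5; eliminate column x2 from the other rows.
z-row update in column u2: 1 − (-1)·(1/5) = 6/5.

6/5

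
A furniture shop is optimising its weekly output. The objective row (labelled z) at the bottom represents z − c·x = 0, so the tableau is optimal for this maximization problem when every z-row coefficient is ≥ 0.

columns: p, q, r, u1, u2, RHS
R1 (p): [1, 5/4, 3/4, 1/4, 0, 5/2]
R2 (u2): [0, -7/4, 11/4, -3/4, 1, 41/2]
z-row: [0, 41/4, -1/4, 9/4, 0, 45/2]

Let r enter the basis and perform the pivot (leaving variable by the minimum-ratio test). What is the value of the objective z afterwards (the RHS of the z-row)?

70/3

Ratio test on column r — row 1: (5/2)/(3/4) = 10/3; row 2: (41/2)/(11/4) = 82/11. Minimum is 10/3 at row 1 (p leaves); pivot element 3/4.
Pivot on row 1; the z-row RHS becomes 45/2 − (-1/4)·(10/3) = 70/3.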